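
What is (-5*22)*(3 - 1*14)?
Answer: 1210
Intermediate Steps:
(-5*22)*(3 - 1*14) = -110*(3 - 14) = -110*(-11) = 1210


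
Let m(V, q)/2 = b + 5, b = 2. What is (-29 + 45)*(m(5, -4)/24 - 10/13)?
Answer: -116/39 ≈ -2.9744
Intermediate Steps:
m(V, q) = 14 (m(V, q) = 2*(2 + 5) = 2*7 = 14)
(-29 + 45)*(m(5, -4)/24 - 10/13) = (-29 + 45)*(14/24 - 10/13) = 16*(14*(1/24) - 10*1/13) = 16*(7/12 - 10/13) = 16*(-29/156) = -116/39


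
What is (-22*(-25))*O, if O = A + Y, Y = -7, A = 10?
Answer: 1650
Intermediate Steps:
O = 3 (O = 10 - 7 = 3)
(-22*(-25))*O = -22*(-25)*3 = 550*3 = 1650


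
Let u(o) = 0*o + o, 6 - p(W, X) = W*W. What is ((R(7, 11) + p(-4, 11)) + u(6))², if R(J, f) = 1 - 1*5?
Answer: 64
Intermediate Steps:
p(W, X) = 6 - W² (p(W, X) = 6 - W*W = 6 - W²)
u(o) = o (u(o) = 0 + o = o)
R(J, f) = -4 (R(J, f) = 1 - 5 = -4)
((R(7, 11) + p(-4, 11)) + u(6))² = ((-4 + (6 - 1*(-4)²)) + 6)² = ((-4 + (6 - 1*16)) + 6)² = ((-4 + (6 - 16)) + 6)² = ((-4 - 10) + 6)² = (-14 + 6)² = (-8)² = 64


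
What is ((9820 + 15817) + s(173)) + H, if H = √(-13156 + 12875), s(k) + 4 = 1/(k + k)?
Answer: 8869019/346 + I*√281 ≈ 25633.0 + 16.763*I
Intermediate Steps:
s(k) = -4 + 1/(2*k) (s(k) = -4 + 1/(k + k) = -4 + 1/(2*k))
H = I*√281 (H = √(-281) = I*√281 ≈ 16.763*I)
((9820 + 15817) + s(173)) + H = ((9820 + 15817) + (-4 + (½)/173)) + I*√281 = (25637 + (-4 + (½)*(1/173))) + I*√281 = (25637 + (-4 + 1/346)) + I*√281 = (25637 - 1383/346) + I*√281 = 8869019/346 + I*√281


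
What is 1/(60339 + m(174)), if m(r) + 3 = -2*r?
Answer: 1/59988 ≈ 1.6670e-5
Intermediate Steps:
m(r) = -3 - 2*r
1/(60339 + m(174)) = 1/(60339 + (-3 - 2*174)) = 1/(60339 + (-3 - 348)) = 1/(60339 - 351) = 1/59988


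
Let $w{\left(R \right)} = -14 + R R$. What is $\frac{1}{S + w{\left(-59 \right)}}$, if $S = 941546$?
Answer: $\frac{1}{945013} \approx 1.0582 \cdot 10^{-6}$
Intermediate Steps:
$w{\left(R \right)} = -14 + R^{2}$
$\frac{1}{S + w{\left(-59 \right)}} = \frac{1}{941546 - \left(14 - \left(-59\right)^{2}\right)} = \frac{1}{941546 + \left(-14 + 3481\right)} = \frac{1}{941546 + 3467} = \frac{1}{945013}$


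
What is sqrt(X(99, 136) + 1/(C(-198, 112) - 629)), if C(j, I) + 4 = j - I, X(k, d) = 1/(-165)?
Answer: 2*I*sqrt(43099815)/155595 ≈ 0.084386*I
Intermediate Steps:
X(k, d) = -1/165
C(j, I) = -4 + j - I (C(j, I) = -4 + (j - I) = -4 + j - I)
sqrt(X(99, 136) + 1/(C(-198, 112) - 629)) = sqrt(-1/165 + 1/((-4 - 198 - 1*112) - 629)) = sqrt(-1/165 + 1/((-4 - 198 - 112) - 629)) = sqrt(-1/165 + 1/(-314 - 629)) = sqrt(-1/165 + 1/(-943)) = sqrt(-1/165 - 1/943) = sqrt(-1108/155595) = 2*I*sqrt(43099815)/155595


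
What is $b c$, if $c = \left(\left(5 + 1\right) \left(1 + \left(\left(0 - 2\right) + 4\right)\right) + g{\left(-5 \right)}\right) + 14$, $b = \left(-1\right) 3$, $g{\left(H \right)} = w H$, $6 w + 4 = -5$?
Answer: $- \frac{237}{2} \approx -118.5$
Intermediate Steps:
$w = - \frac{3}{2}$ ($w = - \frac{2}{3} + \frac{1}{6} \left(-5\right) = - \frac{2}{3} - \frac{5}{6} = - \frac{3}{2} \approx -1.5$)
$g{\left(H \right)} = - \frac{3 H}{2}$
$b = -3$
$c = \frac{79}{2}$ ($c = \left(\left(5 + 1\right) \left(1 + \left(\left(0 - 2\right) + 4\right)\right) - - \frac{15}{2}\right) + 14 = \left(6 \left(1 + \left(-2 + 4\right)\right) + \frac{15}{2}\right) + 14 = \left(6 \left(1 + 2\right) + \frac{15}{2}\right) + 14 = \left(6 \cdot 3 + \frac{15}{2}\right) + 14 = \left(18 + \frac{15}{2}\right) + 14 = \frac{51}{2} + 14 = \frac{79}{2} \approx 39.5$)
$b c = \left(-3\right) \frac{79}{2} = - \frac{237}{2}$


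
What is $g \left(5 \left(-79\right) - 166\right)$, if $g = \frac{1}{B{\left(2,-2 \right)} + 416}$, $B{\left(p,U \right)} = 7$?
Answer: $- \frac{187}{141} \approx -1.3262$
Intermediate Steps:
$g = \frac{1}{423}$ ($g = \frac{1}{7 + 416} = \frac{1}{423} \approx 0.0023641$)
$g \left(5 \left(-79\right) - 166\right) = \frac{5 \left(-79\right) - 166}{423} = \frac{-395 - 166}{423} = \frac{1}{423} \left(-561\right) = - \frac{187}{141}$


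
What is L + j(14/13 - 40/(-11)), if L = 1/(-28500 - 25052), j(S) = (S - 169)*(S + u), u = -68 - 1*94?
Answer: 28297120762463/1095084848 ≈ 25840.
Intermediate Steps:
u = -162 (u = -68 - 94 = -162)
j(S) = (-169 + S)*(-162 + S) (j(S) = (S - 169)*(S - 162) = (-169 + S)*(-162 + S))
L = -1/53552 (L = 1/(-53552) = -1/53552 ≈ -1.8673e-5)
L + j(14/13 - 40/(-11)) = -1/53552 + (27378 + (14/13 - 40/(-11))**2 - 331*(14/13 - 40/(-11))) = -1/53552 + (27378 + (14*(1/13) - 40*(-1/11))**2 - 331*(14*(1/13) - 40*(-1/11))) = -1/53552 + (27378 + (14/13 + 40/11)**2 - 331*(14/13 + 40/11)) = -1/53552 + (27378 + (674/143)**2 - 331*674/143) = -1/53552 + (27378 + 454276/20449 - 223094/143) = -1/53552 + 528404556/20449 = 28297120762463/1095084848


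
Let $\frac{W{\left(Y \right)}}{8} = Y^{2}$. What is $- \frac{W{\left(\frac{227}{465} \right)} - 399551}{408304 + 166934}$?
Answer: $\frac{86392502743}{124380836550} \approx 0.69458$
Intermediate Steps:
$W{\left(Y \right)} = 8 Y^{2}$
$- \frac{W{\left(\frac{227}{465} \right)} - 399551}{408304 + 166934} = - \frac{8 \left(\frac{227}{465}\right)^{2} - 399551}{408304 + 166934} = - \frac{8 \left(227 \cdot \frac{1}{465}\right)^{2} - 399551}{575238} = - \frac{8 \left(\frac{227}{465}\right)^{2} - 399551}{575238} = - \frac{8 \cdot \frac{51529}{216225} - 399551}{575238} = - \frac{\frac{412232}{216225} - 399551}{575238} = - \frac{-86392502743}{216225 \cdot 575238} = \left(-1\right) \left(- \frac{86392502743}{124380836550}\right) = \frac{86392502743}{124380836550}$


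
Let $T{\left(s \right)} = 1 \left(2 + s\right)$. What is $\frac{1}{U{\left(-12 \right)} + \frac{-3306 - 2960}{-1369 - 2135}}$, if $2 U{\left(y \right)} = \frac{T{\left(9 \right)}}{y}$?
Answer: $\frac{876}{1165} \approx 0.75193$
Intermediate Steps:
$T{\left(s \right)} = 2 + s$
$U{\left(y \right)} = \frac{11}{2 y}$ ($U{\left(y \right)} = \frac{\left(2 + 9\right) \frac{1}{y}}{2} = \frac{11 \frac{1}{y}}{2} = \frac{11}{2 y}$)
$\frac{1}{U{\left(-12 \right)} + \frac{-3306 - 2960}{-1369 - 2135}} = \frac{1}{\frac{11}{2 \left(-12\right)} + \frac{-3306 - 2960}{-1369 - 2135}} = \frac{1}{\frac{11}{2} \left(- \frac{1}{12}\right) - \frac{6266}{-3504}} = \frac{1}{- \frac{11}{24} - - \frac{3133}{1752}} = \frac{1}{- \frac{11}{24} + \frac{3133}{1752}} = \frac{1}{\frac{1165}{876}} = \frac{876}{1165}$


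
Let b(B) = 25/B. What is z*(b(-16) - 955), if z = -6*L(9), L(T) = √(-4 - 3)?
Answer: 45915*I*√7/8 ≈ 15185.0*I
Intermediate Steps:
L(T) = I*√7 (L(T) = √(-7) = I*√7)
z = -6*I*√7 ≈ -15.875*I
z*(b(-16) - 955) = (-6*I*√7)*(25/(-16) - 955) = (-6*I*√7)*(25*(-1/16) - 955) = (-6*I*√7)*(-25/16 - 955) = -6*I*√7*(-15305/16) = 45915*I*√7/8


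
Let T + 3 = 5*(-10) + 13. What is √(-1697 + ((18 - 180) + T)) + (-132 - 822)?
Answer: -954 + 3*I*√211 ≈ -954.0 + 43.578*I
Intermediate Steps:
T = -40 (T = -3 + (5*(-10) + 13) = -3 + (-50 + 13) = -3 - 37 = -40)
√(-1697 + ((18 - 180) + T)) + (-132 - 822) = √(-1697 + ((18 - 180) - 40)) + (-132 - 822) = √(-1697 + (-162 - 40)) - 954 = √(-1697 - 202) - 954 = √(-1899) - 954 = 3*I*√211 - 954 = -954 + 3*I*√211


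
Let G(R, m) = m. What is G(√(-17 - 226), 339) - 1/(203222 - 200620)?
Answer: 882077/2602 ≈ 339.00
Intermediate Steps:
G(√(-17 - 226), 339) - 1/(203222 - 200620) = 339 - 1/(203222 - 200620) = 339 - 1/2602 = 882077/2602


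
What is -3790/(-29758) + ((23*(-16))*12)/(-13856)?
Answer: 2873837/6442607 ≈ 0.44607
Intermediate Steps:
-3790/(-29758) + ((23*(-16))*12)/(-13856) = -3790*(-1/29758) - 368*12*(-1/13856) = 1895/14879 - 4416*(-1/13856) = 1895/14879 + 138/433 = 2873837/6442607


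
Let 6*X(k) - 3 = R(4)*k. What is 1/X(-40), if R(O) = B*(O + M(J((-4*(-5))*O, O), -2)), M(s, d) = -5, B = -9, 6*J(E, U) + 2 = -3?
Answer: -2/119 ≈ -0.016807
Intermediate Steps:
J(E, U) = -5/6 (J(E, U) = -1/3 + (1/6)*(-3) = -1/3 - 1/2 = -5/6)
R(O) = 45 - 9*O (R(O) = -9*(O - 5) = -9*(-5 + O) = 45 - 9*O)
X(k) = 1/2 + 3*k/2 (X(k) = 1/2 + ((45 - 9*4)*k)/6 = 1/2 + ((45 - 36)*k)/6 = 1/2 + (9*k)/6 = 1/2 + 3*k/2)
1/X(-40) = 1/(1/2 + (3/2)*(-40)) = 1/(1/2 - 60) = 1/(-119/2) = -2/119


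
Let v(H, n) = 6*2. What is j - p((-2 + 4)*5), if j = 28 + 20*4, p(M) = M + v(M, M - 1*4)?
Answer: 86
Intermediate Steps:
v(H, n) = 12
p(M) = 12 + M (p(M) = M + 12 = 12 + M)
j = 108 (j = 28 + 80 = 108)
j - p((-2 + 4)*5) = 108 - (12 + (-2 + 4)*5) = 108 - (12 + 2*5) = 108 - (12 + 10) = 108 - 1*22 = 108 - 22 = 86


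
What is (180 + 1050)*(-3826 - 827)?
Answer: -5723190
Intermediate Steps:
(180 + 1050)*(-3826 - 827) = 1230*(-4653) = -5723190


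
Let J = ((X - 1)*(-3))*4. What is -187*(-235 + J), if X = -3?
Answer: 34969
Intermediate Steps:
J = 48 (J = ((-3 - 1)*(-3))*4 = -4*(-3)*4 = 12*4 = 48)
-187*(-235 + J) = -187*(-235 + 48) = -187*(-187) = 34969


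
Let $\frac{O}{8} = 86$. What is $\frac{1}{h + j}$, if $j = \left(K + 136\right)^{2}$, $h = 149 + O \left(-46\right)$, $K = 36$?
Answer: $- \frac{1}{1915} \approx -0.00052219$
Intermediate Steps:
$O = 688$ ($O = 8 \cdot 86 = 688$)
$h = -31499$ ($h = 149 + 688 \left(-46\right) = 149 - 31648 = -31499$)
$j = 29584$ ($j = \left(36 + 136\right)^{2} = 172^{2} = 29584$)
$\frac{1}{h + j} = \frac{1}{-31499 + 29584} = \frac{1}{-1915} = - \frac{1}{1915}$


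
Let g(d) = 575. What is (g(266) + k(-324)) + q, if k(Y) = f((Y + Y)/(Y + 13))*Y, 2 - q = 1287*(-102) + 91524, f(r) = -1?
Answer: 40651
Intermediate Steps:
q = 39752 (q = 2 - (1287*(-102) + 91524) = 2 - (-131274 + 91524) = 2 - 1*(-39750) = 2 + 39750 = 39752)
k(Y) = -Y
(g(266) + k(-324)) + q = (575 - 1*(-324)) + 39752 = (575 + 324) + 39752 = 899 + 39752 = 40651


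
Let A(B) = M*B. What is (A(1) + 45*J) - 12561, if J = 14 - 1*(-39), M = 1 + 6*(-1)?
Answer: -10181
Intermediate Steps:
M = -5 (M = 1 - 6 = -5)
J = 53 (J = 14 + 39 = 53)
A(B) = -5*B
(A(1) + 45*J) - 12561 = (-5*1 + 45*53) - 12561 = (-5 + 2385) - 12561 = 2380 - 12561 = -10181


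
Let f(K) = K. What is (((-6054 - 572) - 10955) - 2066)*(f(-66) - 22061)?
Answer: 434729169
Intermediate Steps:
(((-6054 - 572) - 10955) - 2066)*(f(-66) - 22061) = (((-6054 - 572) - 10955) - 2066)*(-66 - 22061) = ((-6626 - 10955) - 2066)*(-22127) = (-17581 - 2066)*(-22127) = -19647*(-22127) = 434729169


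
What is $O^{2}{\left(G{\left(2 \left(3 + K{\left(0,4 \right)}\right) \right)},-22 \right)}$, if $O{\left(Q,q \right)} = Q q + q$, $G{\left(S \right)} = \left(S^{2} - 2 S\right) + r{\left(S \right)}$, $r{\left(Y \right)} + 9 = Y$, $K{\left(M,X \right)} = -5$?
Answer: $69696$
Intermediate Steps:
$r{\left(Y \right)} = -9 + Y$
$G{\left(S \right)} = -9 + S^{2} - S$ ($G{\left(S \right)} = \left(S^{2} - 2 S\right) + \left(-9 + S\right) = -9 + S^{2} - S$)
$O{\left(Q,q \right)} = q + Q q$
$O^{2}{\left(G{\left(2 \left(3 + K{\left(0,4 \right)}\right) \right)},-22 \right)} = \left(- 22 \left(1 - \left(9 - 4 \left(3 - 5\right)^{2} + 2 \left(3 - 5\right)\right)\right)\right)^{2} = \left(- 22 \left(1 - \left(9 - 16 - 4\right)\right)\right)^{2} = \left(- 22 \left(1 - \left(5 - 16\right)\right)\right)^{2} = \left(- 22 \left(1 + \left(-9 + 16 + 4\right)\right)\right)^{2} = \left(- 22 \left(1 + 11\right)\right)^{2} = \left(\left(-22\right) 12\right)^{2} = \left(-264\right)^{2} = 69696$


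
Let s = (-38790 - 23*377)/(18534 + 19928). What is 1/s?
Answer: -38462/47461 ≈ -0.81039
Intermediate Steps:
s = -47461/38462 (s = (-38790 - 8671)/38462 = -47461*1/38462 = -47461/38462 ≈ -1.2340)
1/s = 1/(-47461/38462) = -38462/47461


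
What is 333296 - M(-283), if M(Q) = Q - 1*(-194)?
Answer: 333385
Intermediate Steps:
M(Q) = 194 + Q (M(Q) = Q + 194 = 194 + Q)
333296 - M(-283) = 333296 - (194 - 283) = 333296 - 1*(-89) = 333296 + 89 = 333385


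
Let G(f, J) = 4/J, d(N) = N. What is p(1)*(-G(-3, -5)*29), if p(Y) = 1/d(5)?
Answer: 116/25 ≈ 4.6400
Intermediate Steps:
p(Y) = ⅕ (p(Y) = 1/5 = ⅕)
p(1)*(-G(-3, -5)*29) = (-4/(-5)*29)/5 = (-4*(-1)/5*29)/5 = (-1*(-⅘)*29)/5 = ((⅘)*29)/5 = (⅕)*(116/5) = 116/25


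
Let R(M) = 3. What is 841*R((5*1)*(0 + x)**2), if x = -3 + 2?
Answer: 2523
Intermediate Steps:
x = -1
841*R((5*1)*(0 + x)**2) = 841*3 = 2523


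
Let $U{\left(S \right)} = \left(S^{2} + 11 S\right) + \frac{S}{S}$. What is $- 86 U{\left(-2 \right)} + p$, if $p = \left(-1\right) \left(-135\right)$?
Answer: $1597$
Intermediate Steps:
$U{\left(S \right)} = 1 + S^{2} + 11 S$ ($U{\left(S \right)} = \left(S^{2} + 11 S\right) + 1 = 1 + S^{2} + 11 S$)
$p = 135$
$- 86 U{\left(-2 \right)} + p = - 86 \left(1 + \left(-2\right)^{2} + 11 \left(-2\right)\right) + 135 = - 86 \left(1 + 4 - 22\right) + 135 = \left(-86\right) \left(-17\right) + 135 = 1462 + 135 = 1597$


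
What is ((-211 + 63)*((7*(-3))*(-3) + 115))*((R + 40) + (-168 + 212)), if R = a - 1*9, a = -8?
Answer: -1765048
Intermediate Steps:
R = -17 (R = -8 - 1*9 = -8 - 9 = -17)
((-211 + 63)*((7*(-3))*(-3) + 115))*((R + 40) + (-168 + 212)) = ((-211 + 63)*((7*(-3))*(-3) + 115))*((-17 + 40) + (-168 + 212)) = (-148*(-21*(-3) + 115))*(23 + 44) = -148*(63 + 115)*67 = -148*178*67 = -26344*67 = -1765048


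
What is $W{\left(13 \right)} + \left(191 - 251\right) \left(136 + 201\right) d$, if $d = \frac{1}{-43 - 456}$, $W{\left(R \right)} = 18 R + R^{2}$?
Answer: $\frac{221317}{499} \approx 443.52$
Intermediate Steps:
$W{\left(R \right)} = R^{2} + 18 R$
$d = - \frac{1}{499}$ ($d = \frac{1}{-499} = - \frac{1}{499} \approx -0.002004$)
$W{\left(13 \right)} + \left(191 - 251\right) \left(136 + 201\right) d = 13 \left(18 + 13\right) + \left(191 - 251\right) \left(136 + 201\right) \left(- \frac{1}{499}\right) = 13 \cdot 31 + \left(-60\right) 337 \left(- \frac{1}{499}\right) = 403 - - \frac{20220}{499} = 403 + \frac{20220}{499} = \frac{221317}{499}$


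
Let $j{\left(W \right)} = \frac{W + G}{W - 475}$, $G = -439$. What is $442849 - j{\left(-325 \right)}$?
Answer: $\frac{88569609}{200} \approx 4.4285 \cdot 10^{5}$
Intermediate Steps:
$j{\left(W \right)} = \frac{-439 + W}{-475 + W}$ ($j{\left(W \right)} = \frac{W - 439}{W - 475} = \frac{-439 + W}{-475 + W}$)
$442849 - j{\left(-325 \right)} = 442849 - \frac{-439 - 325}{-475 - 325} = 442849 - \frac{1}{-800} \left(-764\right) = 442849 - \left(- \frac{1}{800}\right) \left(-764\right) = 442849 - \frac{191}{200} = \frac{88569609}{200}$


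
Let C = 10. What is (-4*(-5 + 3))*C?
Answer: 80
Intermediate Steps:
(-4*(-5 + 3))*C = -4*(-5 + 3)*10 = -4*(-2)*10 = 8*10 = 80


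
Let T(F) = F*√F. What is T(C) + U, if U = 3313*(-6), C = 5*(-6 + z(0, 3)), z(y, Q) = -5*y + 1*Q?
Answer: -19878 - 15*I*√15 ≈ -19878.0 - 58.095*I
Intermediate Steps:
z(y, Q) = Q - 5*y (z(y, Q) = -5*y + Q = Q - 5*y)
C = -15 (C = 5*(-6 + (3 - 5*0)) = 5*(-6 + (3 + 0)) = 5*(-6 + 3) = 5*(-3) = -15)
U = -19878
T(F) = F^(3/2)
T(C) + U = (-15)^(3/2) - 19878 = -15*I*√15 - 19878 = -19878 - 15*I*√15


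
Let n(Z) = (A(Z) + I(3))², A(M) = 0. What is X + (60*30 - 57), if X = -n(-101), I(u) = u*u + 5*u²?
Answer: -1173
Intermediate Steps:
I(u) = 6*u² (I(u) = u² + 5*u² = 6*u²)
n(Z) = 2916 (n(Z) = (0 + 6*3²)² = (0 + 6*9)² = (0 + 54)² = 54² = 2916)
X = -2916 (X = -1*2916 = -2916)
X + (60*30 - 57) = -2916 + (60*30 - 57) = -2916 + (1800 - 57) = -2916 + 1743 = -1173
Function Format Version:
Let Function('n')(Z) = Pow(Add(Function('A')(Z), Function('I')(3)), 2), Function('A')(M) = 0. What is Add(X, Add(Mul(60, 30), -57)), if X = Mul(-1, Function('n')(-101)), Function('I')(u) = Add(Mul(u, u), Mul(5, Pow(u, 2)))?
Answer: -1173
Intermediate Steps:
Function('I')(u) = Mul(6, Pow(u, 2)) (Function('I')(u) = Add(Pow(u, 2), Mul(5, Pow(u, 2))) = Mul(6, Pow(u, 2)))
Function('n')(Z) = 2916 (Function('n')(Z) = Pow(Add(0, Mul(6, Pow(3, 2))), 2) = Pow(Add(0, Mul(6, 9)), 2) = Pow(Add(0, 54), 2) = Pow(54, 2) = 2916)
X = -2916 (X = Mul(-1, 2916) = -2916)
Add(X, Add(Mul(60, 30), -57)) = Add(-2916, Add(Mul(60, 30), -57)) = Add(-2916, Add(1800, -57)) = Add(-2916, 1743) = -1173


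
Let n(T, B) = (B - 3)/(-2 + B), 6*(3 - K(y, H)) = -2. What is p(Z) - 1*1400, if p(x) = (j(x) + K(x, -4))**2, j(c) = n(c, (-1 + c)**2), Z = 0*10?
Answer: -12344/9 ≈ -1371.6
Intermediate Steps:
K(y, H) = 10/3 (K(y, H) = 3 - 1/6*(-2) = 3 + 1/3 = 10/3)
Z = 0
n(T, B) = (-3 + B)/(-2 + B)
j(c) = (-3 + (-1 + c)**2)/(-2 + (-1 + c)**2)
p(x) = (10/3 + (-3 + (-1 + x)**2)/(-2 + (-1 + x)**2))**2 (p(x) = ((-3 + (-1 + x)**2)/(-2 + (-1 + x)**2) + 10/3)**2 = (10/3 + (-3 + (-1 + x)**2)/(-2 + (-1 + x)**2))**2)
p(Z) - 1*1400 = (-29 + 13*(-1 + 0)**2)**2/(9*(-2 + (-1 + 0)**2)**2) - 1*1400 = (-29 + 13*(-1)**2)**2/(9*(-2 + (-1)**2)**2) - 1400 = (-29 + 13*1)**2/(9*(-2 + 1)**2) - 1400 = (1/9)*(-29 + 13)**2/(-1)**2 - 1400 = (1/9)*(-16)**2*1 - 1400 = (1/9)*256*1 - 1400 = 256/9 - 1400 = -12344/9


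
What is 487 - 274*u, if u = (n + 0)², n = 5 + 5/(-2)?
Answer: -2451/2 ≈ -1225.5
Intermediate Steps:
n = 5/2 (n = 5 + 5*(-½) = 5 - 5/2 = 5/2 ≈ 2.5000)
u = 25/4 (u = (5/2 + 0)² = (5/2)² = 25/4 ≈ 6.2500)
487 - 274*u = 487 - 274*25/4 = 487 - 3425/2 = -2451/2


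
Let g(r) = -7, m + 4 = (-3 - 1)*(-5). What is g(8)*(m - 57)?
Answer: 287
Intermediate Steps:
m = 16 (m = -4 + (-3 - 1)*(-5) = -4 - 4*(-5) = -4 + 20 = 16)
g(8)*(m - 57) = -7*(16 - 57) = -7*(-41) = 287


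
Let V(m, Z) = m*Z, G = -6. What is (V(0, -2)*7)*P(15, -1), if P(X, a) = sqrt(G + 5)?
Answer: 0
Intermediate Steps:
V(m, Z) = Z*m
P(X, a) = I (P(X, a) = sqrt(-6 + 5) = sqrt(-1) = I)
(V(0, -2)*7)*P(15, -1) = (-2*0*7)*I = (0*7)*I = 0*I = 0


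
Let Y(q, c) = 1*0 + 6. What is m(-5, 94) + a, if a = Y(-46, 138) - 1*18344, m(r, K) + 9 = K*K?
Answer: -9511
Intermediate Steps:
Y(q, c) = 6 (Y(q, c) = 0 + 6 = 6)
m(r, K) = -9 + K² (m(r, K) = -9 + K*K = -9 + K²)
a = -18338 (a = 6 - 1*18344 = 6 - 18344 = -18338)
m(-5, 94) + a = (-9 + 94²) - 18338 = (-9 + 8836) - 18338 = 8827 - 18338 = -9511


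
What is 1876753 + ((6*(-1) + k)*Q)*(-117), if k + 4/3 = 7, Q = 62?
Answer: 1879171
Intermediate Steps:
k = 17/3 (k = -4/3 + 7 = 17/3 ≈ 5.6667)
1876753 + ((6*(-1) + k)*Q)*(-117) = 1876753 + ((6*(-1) + 17/3)*62)*(-117) = 1876753 + ((-6 + 17/3)*62)*(-117) = 1876753 - ⅓*62*(-117) = 1876753 - 62/3*(-117) = 1876753 + 2418 = 1879171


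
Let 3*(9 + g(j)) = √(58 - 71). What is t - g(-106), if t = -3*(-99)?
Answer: 306 - I*√13/3 ≈ 306.0 - 1.2019*I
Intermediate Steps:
g(j) = -9 + I*√13/3 (g(j) = -9 + √(58 - 71)/3 = -9 + √(-13)/3 = -9 + (I*√13)/3 = -9 + I*√13/3)
t = 297
t - g(-106) = 297 - (-9 + I*√13/3) = 297 + (9 - I*√13/3) = 306 - I*√13/3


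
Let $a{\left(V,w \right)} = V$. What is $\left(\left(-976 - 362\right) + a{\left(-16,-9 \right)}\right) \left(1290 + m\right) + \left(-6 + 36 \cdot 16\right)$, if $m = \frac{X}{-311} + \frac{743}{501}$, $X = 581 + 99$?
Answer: $- \frac{271911621112}{155811} \approx -1.7451 \cdot 10^{6}$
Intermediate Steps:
$X = 680$
$m = - \frac{109607}{155811}$ ($m = \frac{680}{-311} + \frac{743}{501} = 680 \left(- \frac{1}{311}\right) + 743 \cdot \frac{1}{501} = - \frac{680}{311} + \frac{743}{501} = - \frac{109607}{155811} \approx -0.70346$)
$\left(\left(-976 - 362\right) + a{\left(-16,-9 \right)}\right) \left(1290 + m\right) + \left(-6 + 36 \cdot 16\right) = \left(\left(-976 - 362\right) - 16\right) \left(1290 - \frac{109607}{155811}\right) + \left(-6 + 36 \cdot 16\right) = \left(\left(-976 - 362\right) - 16\right) \frac{200886583}{155811} + \left(-6 + 576\right) = \left(-1338 - 16\right) \frac{200886583}{155811} + 570 = \left(-1354\right) \frac{200886583}{155811} + 570 = - \frac{272000433382}{155811} + 570 = - \frac{271911621112}{155811}$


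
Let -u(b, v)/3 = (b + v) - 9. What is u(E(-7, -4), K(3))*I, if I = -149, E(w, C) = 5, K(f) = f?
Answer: -447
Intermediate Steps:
u(b, v) = 27 - 3*b - 3*v (u(b, v) = -3*((b + v) - 9) = -3*(-9 + b + v) = 27 - 3*b - 3*v)
u(E(-7, -4), K(3))*I = (27 - 3*5 - 3*3)*(-149) = (27 - 15 - 9)*(-149) = 3*(-149) = -447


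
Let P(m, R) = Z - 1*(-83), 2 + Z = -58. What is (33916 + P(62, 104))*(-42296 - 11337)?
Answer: -1820250387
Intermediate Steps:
Z = -60 (Z = -2 - 58 = -60)
P(m, R) = 23 (P(m, R) = -60 - 1*(-83) = -60 + 83 = 23)
(33916 + P(62, 104))*(-42296 - 11337) = (33916 + 23)*(-42296 - 11337) = 33939*(-53633) = -1820250387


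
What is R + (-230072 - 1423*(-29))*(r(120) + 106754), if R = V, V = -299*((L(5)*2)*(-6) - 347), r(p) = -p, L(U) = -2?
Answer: -20132935793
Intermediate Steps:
V = 96577 (V = -299*(-2*2*(-6) - 347) = -299*(-4*(-6) - 347) = -299*(24 - 347) = -299*(-323) = 96577)
R = 96577
R + (-230072 - 1423*(-29))*(r(120) + 106754) = 96577 + (-230072 - 1423*(-29))*(-1*120 + 106754) = 96577 + (-230072 + 41267)*(-120 + 106754) = 96577 - 188805*106634 = 96577 - 20133032370 = -20132935793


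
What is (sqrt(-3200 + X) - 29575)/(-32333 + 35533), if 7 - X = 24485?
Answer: -1183/128 + I*sqrt(27678)/3200 ≈ -9.2422 + 0.05199*I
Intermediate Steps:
X = -24478 (X = 7 - 1*24485 = 7 - 24485 = -24478)
(sqrt(-3200 + X) - 29575)/(-32333 + 35533) = (sqrt(-3200 - 24478) - 29575)/(-32333 + 35533) = (sqrt(-27678) - 29575)/3200 = (I*sqrt(27678) - 29575)*(1/3200) = (-29575 + I*sqrt(27678))*(1/3200) = -1183/128 + I*sqrt(27678)/3200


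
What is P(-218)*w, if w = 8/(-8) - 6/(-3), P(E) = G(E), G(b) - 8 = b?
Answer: -210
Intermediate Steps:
G(b) = 8 + b
P(E) = 8 + E
w = 1 (w = 8*(-⅛) - 6*(-⅓) = -1 + 2 = 1)
P(-218)*w = (8 - 218)*1 = -210*1 = -210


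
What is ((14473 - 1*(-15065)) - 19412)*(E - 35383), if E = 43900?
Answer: 86243142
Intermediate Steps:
((14473 - 1*(-15065)) - 19412)*(E - 35383) = ((14473 - 1*(-15065)) - 19412)*(43900 - 35383) = ((14473 + 15065) - 19412)*8517 = (29538 - 19412)*8517 = 10126*8517 = 86243142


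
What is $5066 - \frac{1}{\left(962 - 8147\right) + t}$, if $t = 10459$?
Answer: $\frac{16586083}{3274} \approx 5066.0$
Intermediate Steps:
$5066 - \frac{1}{\left(962 - 8147\right) + t} = 5066 - \frac{1}{\left(962 - 8147\right) + 10459} = 5066 - \frac{1}{-7185 + 10459} = 5066 - \frac{1}{3274} = \frac{16586083}{3274}$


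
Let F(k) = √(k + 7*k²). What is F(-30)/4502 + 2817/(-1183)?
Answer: -2817/1183 + √6270/4502 ≈ -2.3636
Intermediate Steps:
F(-30)/4502 + 2817/(-1183) = √(-30*(1 + 7*(-30)))/4502 + 2817/(-1183) = √(-30*(1 - 210))*(1/4502) + 2817*(-1/1183) = √(-30*(-209))*(1/4502) - 2817/1183 = √6270*(1/4502) - 2817/1183 = √6270/4502 - 2817/1183 = -2817/1183 + √6270/4502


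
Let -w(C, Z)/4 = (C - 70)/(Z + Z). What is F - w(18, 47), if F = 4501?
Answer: 211443/47 ≈ 4498.8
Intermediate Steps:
w(C, Z) = -2*(-70 + C)/Z (w(C, Z) = -4*(C - 70)/(Z + Z) = -4*(-70 + C)/(2*Z) = -4*(-70 + C)*1/(2*Z) = -2*(-70 + C)/Z)
F - w(18, 47) = 4501 - 2*(70 - 1*18)/47 = 4501 - 2*(70 - 18)/47 = 4501 - 2*52/47 = 4501 - 1*104/47 = 4501 - 104/47 = 211443/47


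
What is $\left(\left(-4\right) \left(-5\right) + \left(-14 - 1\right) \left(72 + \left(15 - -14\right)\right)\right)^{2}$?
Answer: $2235025$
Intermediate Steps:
$\left(\left(-4\right) \left(-5\right) + \left(-14 - 1\right) \left(72 + \left(15 - -14\right)\right)\right)^{2} = \left(20 - 15 \left(72 + \left(15 + 14\right)\right)\right)^{2} = \left(20 - 15 \left(72 + 29\right)\right)^{2} = \left(20 - 1515\right)^{2} = \left(-1495\right)^{2} = 2235025$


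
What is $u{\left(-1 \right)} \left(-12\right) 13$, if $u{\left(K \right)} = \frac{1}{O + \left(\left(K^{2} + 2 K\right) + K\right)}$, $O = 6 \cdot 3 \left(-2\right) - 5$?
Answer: $\frac{156}{43} \approx 3.6279$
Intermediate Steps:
$O = -41$ ($O = 18 \left(-2\right) - 5 = -36 - 5 = -41$)
$u{\left(K \right)} = \frac{1}{-41 + K^{2} + 3 K}$ ($u{\left(K \right)} = \frac{1}{-41 + \left(\left(K^{2} + 2 K\right) + K\right)} = \frac{1}{-41 + \left(K^{2} + 3 K\right)} = \frac{1}{-41 + K^{2} + 3 K}$)
$u{\left(-1 \right)} \left(-12\right) 13 = \frac{1}{-41 + \left(-1\right)^{2} + 3 \left(-1\right)} \left(-12\right) 13 = \frac{1}{-41 + 1 - 3} \left(-12\right) 13 = \frac{1}{-43} \left(-12\right) 13 = \left(- \frac{1}{43}\right) \left(-12\right) 13 = \frac{12}{43} \cdot 13 = \frac{156}{43}$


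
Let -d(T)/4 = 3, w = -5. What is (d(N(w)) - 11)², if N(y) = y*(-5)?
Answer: 529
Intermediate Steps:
N(y) = -5*y
d(T) = -12 (d(T) = -4*3 = -12)
(d(N(w)) - 11)² = (-12 - 11)² = (-23)² = 529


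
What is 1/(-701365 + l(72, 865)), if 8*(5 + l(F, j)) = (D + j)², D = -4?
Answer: -8/4869639 ≈ -1.6428e-6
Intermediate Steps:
l(F, j) = -5 + (-4 + j)²/8
1/(-701365 + l(72, 865)) = 1/(-701365 + (-5 + (-4 + 865)²/8)) = 1/(-701365 + (-5 + (⅛)*861²)) = 1/(-701365 + (-5 + (⅛)*741321)) = 1/(-701365 + (-5 + 741321/8)) = 1/(-701365 + 741281/8) = 1/(-4869639/8) = -8/4869639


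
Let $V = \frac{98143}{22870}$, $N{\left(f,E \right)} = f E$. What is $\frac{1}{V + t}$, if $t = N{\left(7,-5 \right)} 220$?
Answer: $- \frac{22870}{176000857} \approx -0.00012994$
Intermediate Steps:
$N{\left(f,E \right)} = E f$
$V = \frac{98143}{22870}$ ($V = 98143 \cdot \frac{1}{22870} = \frac{98143}{22870} \approx 4.2913$)
$t = -7700$ ($t = \left(-5\right) 7 \cdot 220 = \left(-35\right) 220 = -7700$)
$\frac{1}{V + t} = \frac{1}{\frac{98143}{22870} - 7700} = \frac{1}{- \frac{176000857}{22870}} = - \frac{22870}{176000857}$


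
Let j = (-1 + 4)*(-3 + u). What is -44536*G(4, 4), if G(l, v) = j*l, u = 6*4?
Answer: -11223072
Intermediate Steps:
u = 24
j = 63 (j = (-1 + 4)*(-3 + 24) = 3*21 = 63)
G(l, v) = 63*l
-44536*G(4, 4) = -2805768*4 = -44536*252 = -11223072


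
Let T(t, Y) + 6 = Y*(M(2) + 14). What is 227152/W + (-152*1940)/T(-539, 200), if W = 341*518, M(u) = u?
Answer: -12840372488/141045443 ≈ -91.037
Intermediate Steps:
T(t, Y) = -6 + 16*Y (T(t, Y) = -6 + Y*(2 + 14) = -6 + Y*16 = -6 + 16*Y)
W = 176638
227152/W + (-152*1940)/T(-539, 200) = 227152/176638 + (-152*1940)/(-6 + 16*200) = 227152*(1/176638) - 294880/(-6 + 3200) = 113576/88319 - 294880/3194 = 113576/88319 - 294880*1/3194 = 113576/88319 - 147440/1597 = -12840372488/141045443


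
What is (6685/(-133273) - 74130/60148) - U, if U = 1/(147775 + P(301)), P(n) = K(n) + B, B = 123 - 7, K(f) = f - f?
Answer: -108611901187541/84679264029426 ≈ -1.2826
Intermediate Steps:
K(f) = 0
B = 116
P(n) = 116 (P(n) = 0 + 116 = 116)
U = 1/147891 (U = 1/(147775 + 116) = 1/147891 ≈ 6.7617e-6)
(6685/(-133273) - 74130/60148) - U = (6685/(-133273) - 74130/60148) - 1*1/147891 = (6685*(-1/133273) - 74130*1/60148) - 1/147891 = (-955/19039 - 37065/30074) - 1/147891 = -734401205/572578886 - 1/147891 = -108611901187541/84679264029426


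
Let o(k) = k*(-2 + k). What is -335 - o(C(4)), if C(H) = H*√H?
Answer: -383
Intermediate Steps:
C(H) = H^(3/2)
-335 - o(C(4)) = -335 - 4^(3/2)*(-2 + 4^(3/2)) = -335 - 8*(-2 + 8) = -335 - 8*6 = -335 - 1*48 = -335 - 48 = -383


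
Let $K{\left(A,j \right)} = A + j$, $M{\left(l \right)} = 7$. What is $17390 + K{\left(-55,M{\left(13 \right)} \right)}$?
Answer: $17342$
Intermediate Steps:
$17390 + K{\left(-55,M{\left(13 \right)} \right)} = 17390 + \left(-55 + 7\right) = 17390 - 48 = 17342$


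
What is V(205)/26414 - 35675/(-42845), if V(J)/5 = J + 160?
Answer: 204102315/226341566 ≈ 0.90174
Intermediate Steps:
V(J) = 800 + 5*J (V(J) = 5*(J + 160) = 5*(160 + J) = 800 + 5*J)
V(205)/26414 - 35675/(-42845) = (800 + 5*205)/26414 - 35675/(-42845) = (800 + 1025)*(1/26414) - 35675*(-1/42845) = 1825*(1/26414) + 7135/8569 = 1825/26414 + 7135/8569 = 204102315/226341566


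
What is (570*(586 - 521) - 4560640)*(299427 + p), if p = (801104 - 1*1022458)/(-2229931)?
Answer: -3020409053784818690/2229931 ≈ -1.3545e+12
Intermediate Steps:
p = 221354/2229931 (p = (801104 - 1022458)*(-1/2229931) = -221354*(-1/2229931) = 221354/2229931 ≈ 0.099265)
(570*(586 - 521) - 4560640)*(299427 + p) = (570*(586 - 521) - 4560640)*(299427 + 221354/2229931) = (570*65 - 4560640)*(667701770891/2229931) = (37050 - 4560640)*(667701770891/2229931) = -4523590*667701770891/2229931 = -3020409053784818690/2229931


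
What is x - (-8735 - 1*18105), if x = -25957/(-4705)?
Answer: 126308157/4705 ≈ 26846.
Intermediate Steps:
x = 25957/4705 (x = -25957*(-1/4705) = 25957/4705 ≈ 5.5169)
x - (-8735 - 1*18105) = 25957/4705 - (-8735 - 1*18105) = 25957/4705 - (-8735 - 18105) = 25957/4705 - 1*(-26840) = 25957/4705 + 26840 = 126308157/4705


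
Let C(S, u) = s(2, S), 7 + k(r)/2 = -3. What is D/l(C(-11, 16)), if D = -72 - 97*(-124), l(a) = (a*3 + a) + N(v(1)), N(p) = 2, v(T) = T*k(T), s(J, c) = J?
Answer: 5978/5 ≈ 1195.6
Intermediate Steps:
k(r) = -20 (k(r) = -14 + 2*(-3) = -14 - 6 = -20)
v(T) = -20*T (v(T) = T*(-20) = -20*T)
C(S, u) = 2
l(a) = 2 + 4*a (l(a) = (a*3 + a) + 2 = (3*a + a) + 2 = 4*a + 2 = 2 + 4*a)
D = 11956 (D = -72 + 12028 = 11956)
D/l(C(-11, 16)) = 11956/(2 + 4*2) = 11956/(2 + 8) = 11956/10 = 11956*(⅒) = 5978/5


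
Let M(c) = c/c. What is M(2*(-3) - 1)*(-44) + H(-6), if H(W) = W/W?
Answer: -43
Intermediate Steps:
H(W) = 1
M(c) = 1
M(2*(-3) - 1)*(-44) + H(-6) = 1*(-44) + 1 = -44 + 1 = -43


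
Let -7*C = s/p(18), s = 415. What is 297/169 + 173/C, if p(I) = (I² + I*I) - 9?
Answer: -130653846/70135 ≈ -1862.9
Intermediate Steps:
p(I) = -9 + 2*I² (p(I) = (I² + I²) - 9 = 2*I² - 9 = -9 + 2*I²)
C = -415/4473 (C = -415/(7*(-9 + 2*18²)) = -415/(7*(-9 + 2*324)) = -415/(7*(-9 + 648)) = -415/(7*639) = -⅐*415/639 = -415/4473 ≈ -0.092779)
297/169 + 173/C = 297/169 + 173/(-415/4473) = 297*(1/169) + 173*(-4473/415) = 297/169 - 773829/415 = -130653846/70135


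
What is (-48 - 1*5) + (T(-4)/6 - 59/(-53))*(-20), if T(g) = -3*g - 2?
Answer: -17267/159 ≈ -108.60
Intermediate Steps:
T(g) = -2 - 3*g
(-48 - 1*5) + (T(-4)/6 - 59/(-53))*(-20) = (-48 - 1*5) + ((-2 - 3*(-4))/6 - 59/(-53))*(-20) = (-48 - 5) + ((-2 + 12)*(⅙) - 59*(-1/53))*(-20) = -53 + (10*(⅙) + 59/53)*(-20) = -53 + (5/3 + 59/53)*(-20) = -53 + (442/159)*(-20) = -53 - 8840/159 = -17267/159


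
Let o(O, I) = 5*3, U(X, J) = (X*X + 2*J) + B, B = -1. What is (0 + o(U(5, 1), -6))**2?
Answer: 225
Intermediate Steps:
U(X, J) = -1 + X**2 + 2*J (U(X, J) = (X*X + 2*J) - 1 = (X**2 + 2*J) - 1 = -1 + X**2 + 2*J)
o(O, I) = 15
(0 + o(U(5, 1), -6))**2 = (0 + 15)**2 = 15**2 = 225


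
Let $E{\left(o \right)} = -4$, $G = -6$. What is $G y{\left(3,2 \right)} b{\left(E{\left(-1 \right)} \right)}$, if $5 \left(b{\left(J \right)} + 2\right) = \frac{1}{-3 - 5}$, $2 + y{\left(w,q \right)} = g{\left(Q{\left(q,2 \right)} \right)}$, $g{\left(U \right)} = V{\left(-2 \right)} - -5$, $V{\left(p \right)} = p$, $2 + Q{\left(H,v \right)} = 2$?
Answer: $\frac{243}{20} \approx 12.15$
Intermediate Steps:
$Q{\left(H,v \right)} = 0$ ($Q{\left(H,v \right)} = -2 + 2 = 0$)
$g{\left(U \right)} = 3$ ($g{\left(U \right)} = -2 - -5 = -2 + 5 = 3$)
$y{\left(w,q \right)} = 1$ ($y{\left(w,q \right)} = -2 + 3 = 1$)
$b{\left(J \right)} = - \frac{81}{40}$ ($b{\left(J \right)} = -2 + \frac{1}{5 \left(-3 - 5\right)} = -2 + \frac{1}{5 \left(-8\right)} = -2 + \frac{1}{5} \left(- \frac{1}{8}\right) = -2 - \frac{1}{40} = - \frac{81}{40}$)
$G y{\left(3,2 \right)} b{\left(E{\left(-1 \right)} \right)} = \left(-6\right) 1 \left(- \frac{81}{40}\right) = \left(-6\right) \left(- \frac{81}{40}\right) = \frac{243}{20}$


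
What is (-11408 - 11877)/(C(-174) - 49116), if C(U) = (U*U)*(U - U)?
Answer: 23285/49116 ≈ 0.47408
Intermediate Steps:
C(U) = 0 (C(U) = U²*0 = 0)
(-11408 - 11877)/(C(-174) - 49116) = (-11408 - 11877)/(0 - 49116) = -23285/(-49116) = -23285*(-1/49116) = 23285/49116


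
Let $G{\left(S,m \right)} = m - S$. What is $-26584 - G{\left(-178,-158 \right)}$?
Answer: $-26604$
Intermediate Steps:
$-26584 - G{\left(-178,-158 \right)} = -26584 - \left(-158 - -178\right) = -26584 - \left(-158 + 178\right) = -26584 - 20 = -26604$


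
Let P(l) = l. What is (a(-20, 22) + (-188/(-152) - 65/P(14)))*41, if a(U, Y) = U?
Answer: -127633/133 ≈ -959.65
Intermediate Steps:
(a(-20, 22) + (-188/(-152) - 65/P(14)))*41 = (-20 + (-188/(-152) - 65/14))*41 = (-20 + (-188*(-1/152) - 65*1/14))*41 = (-20 + (47/38 - 65/14))*41 = (-20 - 453/133)*41 = -3113/133*41 = -127633/133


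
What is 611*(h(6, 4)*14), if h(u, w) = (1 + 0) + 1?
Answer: 17108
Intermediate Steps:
h(u, w) = 2 (h(u, w) = 1 + 1 = 2)
611*(h(6, 4)*14) = 611*(2*14) = 611*28 = 17108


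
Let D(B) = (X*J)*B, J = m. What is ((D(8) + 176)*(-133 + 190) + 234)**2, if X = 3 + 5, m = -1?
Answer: 43797924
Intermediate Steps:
J = -1
X = 8
D(B) = -8*B (D(B) = (8*(-1))*B = -8*B)
((D(8) + 176)*(-133 + 190) + 234)**2 = ((-8*8 + 176)*(-133 + 190) + 234)**2 = ((-64 + 176)*57 + 234)**2 = (112*57 + 234)**2 = (6384 + 234)**2 = 6618**2 = 43797924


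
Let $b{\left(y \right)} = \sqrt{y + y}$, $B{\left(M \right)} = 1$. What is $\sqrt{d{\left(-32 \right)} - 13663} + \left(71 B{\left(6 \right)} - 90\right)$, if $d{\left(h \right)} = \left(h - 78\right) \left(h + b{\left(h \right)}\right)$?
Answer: $-19 + \sqrt{-10143 - 880 i} \approx -14.635 - 100.81 i$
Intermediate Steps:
$b{\left(y \right)} = \sqrt{2} \sqrt{y}$ ($b{\left(y \right)} = \sqrt{2 y} = \sqrt{2} \sqrt{y}$)
$d{\left(h \right)} = \left(-78 + h\right) \left(h + \sqrt{2} \sqrt{h}\right)$ ($d{\left(h \right)} = \left(h - 78\right) \left(h + \sqrt{2} \sqrt{h}\right) = \left(-78 + h\right) \left(h + \sqrt{2} \sqrt{h}\right)$)
$\sqrt{d{\left(-32 \right)} - 13663} + \left(71 B{\left(6 \right)} - 90\right) = \sqrt{\left(\left(-32\right)^{2} - -2496 + \sqrt{2} \left(-32\right)^{\frac{3}{2}} - 78 \sqrt{2} \sqrt{-32}\right) - 13663} + \left(71 \cdot 1 - 90\right) = \sqrt{\left(1024 + 2496 + \sqrt{2} \left(- 128 i \sqrt{2}\right) - 78 \sqrt{2} \cdot 4 i \sqrt{2}\right) - 13663} + \left(71 - 90\right) = \sqrt{\left(1024 + 2496 - 256 i - 624 i\right) - 13663} - 19 = \sqrt{\left(3520 - 880 i\right) - 13663} - 19 = \sqrt{-10143 - 880 i} - 19 = -19 + \sqrt{-10143 - 880 i}$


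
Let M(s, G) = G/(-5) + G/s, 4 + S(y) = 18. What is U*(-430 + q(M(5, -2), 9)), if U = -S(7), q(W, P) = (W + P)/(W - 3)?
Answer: 6062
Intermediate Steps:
S(y) = 14 (S(y) = -4 + 18 = 14)
M(s, G) = -G/5 + G/s (M(s, G) = G*(-⅕) + G/s = -G/5 + G/s)
q(W, P) = (P + W)/(-3 + W)
U = -14 (U = -1*14 = -14)
U*(-430 + q(M(5, -2), 9)) = -14*(-430 + (9 + (-⅕*(-2) - 2/5))/(-3 + (-⅕*(-2) - 2/5))) = -14*(-430 + (9 + (⅖ - 2*⅕))/(-3 + (⅖ - 2*⅕))) = -14*(-430 + (9 + (⅖ - ⅖))/(-3 + (⅖ - ⅖))) = -14*(-430 + (9 + 0)/(-3 + 0)) = -14*(-430 + 9/(-3)) = -14*(-430 - ⅓*9) = -14*(-430 - 3) = -14*(-433) = 6062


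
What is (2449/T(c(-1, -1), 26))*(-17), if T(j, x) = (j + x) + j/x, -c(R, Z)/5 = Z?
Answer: -1082458/811 ≈ -1334.7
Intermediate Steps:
c(R, Z) = -5*Z
T(j, x) = j + x + j/x
(2449/T(c(-1, -1), 26))*(-17) = (2449/(-5*(-1) + 26 - 5*(-1)/26))*(-17) = (2449/(5 + 26 + 5*(1/26)))*(-17) = (2449/(5 + 26 + 5/26))*(-17) = (2449/(811/26))*(-17) = (2449*(26/811))*(-17) = (63674/811)*(-17) = -1082458/811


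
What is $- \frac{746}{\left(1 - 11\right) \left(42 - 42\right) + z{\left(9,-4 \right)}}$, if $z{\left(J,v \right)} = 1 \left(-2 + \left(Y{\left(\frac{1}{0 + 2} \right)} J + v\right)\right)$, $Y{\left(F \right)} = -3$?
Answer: $\frac{746}{33} \approx 22.606$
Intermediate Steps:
$z{\left(J,v \right)} = -2 + v - 3 J$ ($z{\left(J,v \right)} = 1 \left(-2 - \left(- v + 3 J\right)\right) = 1 \left(-2 + v - 3 J\right) = -2 + v - 3 J$)
$- \frac{746}{\left(1 - 11\right) \left(42 - 42\right) + z{\left(9,-4 \right)}} = - \frac{746}{\left(1 - 11\right) \left(42 - 42\right) - 33} = - \frac{746}{\left(-10\right) 0 - 33} = - \frac{746}{0 - 33} = - \frac{746}{-33} = \left(-746\right) \left(- \frac{1}{33}\right) = \frac{746}{33}$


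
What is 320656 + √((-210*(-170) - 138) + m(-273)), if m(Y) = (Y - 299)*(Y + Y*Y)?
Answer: 320656 + 3*I*√4715430 ≈ 3.2066e+5 + 6514.5*I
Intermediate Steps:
m(Y) = (-299 + Y)*(Y + Y²)
320656 + √((-210*(-170) - 138) + m(-273)) = 320656 + √((-210*(-170) - 138) - 273*(-299 + (-273)² - 298*(-273))) = 320656 + √((35700 - 138) - 273*(-299 + 74529 + 81354)) = 320656 + √(35562 - 273*155584) = 320656 + √(35562 - 42474432) = 320656 + √(-42438870) = 320656 + 3*I*√4715430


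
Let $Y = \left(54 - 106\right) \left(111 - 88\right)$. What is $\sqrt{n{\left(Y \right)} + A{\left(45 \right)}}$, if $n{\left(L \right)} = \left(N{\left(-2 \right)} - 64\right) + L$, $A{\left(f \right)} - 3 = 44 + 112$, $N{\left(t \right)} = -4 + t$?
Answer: $3 i \sqrt{123} \approx 33.272 i$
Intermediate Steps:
$A{\left(f \right)} = 159$ ($A{\left(f \right)} = 3 + \left(44 + 112\right) = 3 + 156 = 159$)
$Y = -1196$ ($Y = \left(-52\right) 23 = -1196$)
$n{\left(L \right)} = -70 + L$ ($n{\left(L \right)} = \left(\left(-4 - 2\right) - 64\right) + L = \left(-6 - 64\right) + L = -70 + L$)
$\sqrt{n{\left(Y \right)} + A{\left(45 \right)}} = \sqrt{\left(-70 - 1196\right) + 159} = \sqrt{-1266 + 159} = \sqrt{-1107} = 3 i \sqrt{123}$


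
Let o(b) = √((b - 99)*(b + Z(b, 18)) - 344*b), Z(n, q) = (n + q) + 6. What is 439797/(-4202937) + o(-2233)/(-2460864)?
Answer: -146599/1400979 - √695431/615216 ≈ -0.10600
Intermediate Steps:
Z(n, q) = 6 + n + q
o(b) = √(-344*b + (-99 + b)*(24 + 2*b)) (o(b) = √((b - 99)*(b + (6 + b + 18)) - 344*b) = √((-99 + b)*(b + (24 + b)) - 344*b) = √((-99 + b)*(24 + 2*b) - 344*b) = √(-344*b + (-99 + b)*(24 + 2*b)))
439797/(-4202937) + o(-2233)/(-2460864) = 439797/(-4202937) + √(-2376 - 518*(-2233) + 2*(-2233)²)/(-2460864) = 439797*(-1/4202937) + √(-2376 + 1156694 + 2*4986289)*(-1/2460864) = -146599/1400979 + √(-2376 + 1156694 + 9972578)*(-1/2460864) = -146599/1400979 + √11126896*(-1/2460864) = -146599/1400979 + (4*√695431)*(-1/2460864) = -146599/1400979 - √695431/615216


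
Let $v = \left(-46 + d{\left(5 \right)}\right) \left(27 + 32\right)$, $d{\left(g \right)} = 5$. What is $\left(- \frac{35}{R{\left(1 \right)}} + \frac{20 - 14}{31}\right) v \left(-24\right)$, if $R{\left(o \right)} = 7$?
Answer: $- \frac{8650344}{31} \approx -2.7904 \cdot 10^{5}$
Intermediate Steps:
$v = -2419$ ($v = \left(-46 + 5\right) \left(27 + 32\right) = \left(-41\right) 59 = -2419$)
$\left(- \frac{35}{R{\left(1 \right)}} + \frac{20 - 14}{31}\right) v \left(-24\right) = \left(- \frac{35}{7} + \frac{20 - 14}{31}\right) \left(-2419\right) \left(-24\right) = \left(\left(-35\right) \frac{1}{7} + \left(20 - 14\right) \frac{1}{31}\right) \left(-2419\right) \left(-24\right) = \left(-5 + 6 \cdot \frac{1}{31}\right) \left(-2419\right) \left(-24\right) = \left(-5 + \frac{6}{31}\right) \left(-2419\right) \left(-24\right) = \left(- \frac{149}{31}\right) \left(-2419\right) \left(-24\right) = \frac{360431}{31} \left(-24\right) = - \frac{8650344}{31}$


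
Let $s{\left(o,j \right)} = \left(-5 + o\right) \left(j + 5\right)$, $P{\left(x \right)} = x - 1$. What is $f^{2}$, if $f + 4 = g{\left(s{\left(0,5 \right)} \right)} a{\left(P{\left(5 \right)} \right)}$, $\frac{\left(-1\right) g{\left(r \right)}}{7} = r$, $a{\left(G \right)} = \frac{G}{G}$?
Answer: $119716$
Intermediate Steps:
$P{\left(x \right)} = -1 + x$ ($P{\left(x \right)} = x - 1 = -1 + x$)
$a{\left(G \right)} = 1$
$s{\left(o,j \right)} = \left(-5 + o\right) \left(5 + j\right)$
$g{\left(r \right)} = - 7 r$
$f = 346$ ($f = -4 + - 7 \left(-25 - 25 + 5 \cdot 0 + 5 \cdot 0\right) 1 = -4 + - 7 \left(-25 - 25 + 0 + 0\right) 1 = -4 + \left(-7\right) \left(-50\right) 1 = -4 + 350 \cdot 1 = -4 + 350 = 346$)
$f^{2} = 346^{2} = 119716$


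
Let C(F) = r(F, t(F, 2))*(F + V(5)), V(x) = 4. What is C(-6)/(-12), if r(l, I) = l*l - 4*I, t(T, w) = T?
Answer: 10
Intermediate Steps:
r(l, I) = l² - 4*I
C(F) = (4 + F)*(F² - 4*F) (C(F) = (F² - 4*F)*(F + 4) = (F² - 4*F)*(4 + F) = (4 + F)*(F² - 4*F))
C(-6)/(-12) = -6*(-16 + (-6)²)/(-12) = -6*(-16 + 36)*(-1/12) = -6*20*(-1/12) = -120*(-1/12) = 10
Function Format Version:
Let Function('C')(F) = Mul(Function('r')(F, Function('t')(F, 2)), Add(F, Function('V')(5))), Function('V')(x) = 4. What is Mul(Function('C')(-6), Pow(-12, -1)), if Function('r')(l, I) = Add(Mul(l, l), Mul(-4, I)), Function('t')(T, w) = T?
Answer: 10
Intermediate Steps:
Function('r')(l, I) = Add(Pow(l, 2), Mul(-4, I))
Function('C')(F) = Mul(Add(4, F), Add(Pow(F, 2), Mul(-4, F))) (Function('C')(F) = Mul(Add(Pow(F, 2), Mul(-4, F)), Add(F, 4)) = Mul(Add(Pow(F, 2), Mul(-4, F)), Add(4, F)) = Mul(Add(4, F), Add(Pow(F, 2), Mul(-4, F))))
Mul(Function('C')(-6), Pow(-12, -1)) = Mul(Mul(-6, Add(-16, Pow(-6, 2))), Pow(-12, -1)) = Mul(Mul(-6, Add(-16, 36)), Rational(-1, 12)) = Mul(Mul(-6, 20), Rational(-1, 12)) = Mul(-120, Rational(-1, 12)) = 10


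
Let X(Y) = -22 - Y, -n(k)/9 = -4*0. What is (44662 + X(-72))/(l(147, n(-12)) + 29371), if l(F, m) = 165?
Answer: 5589/3692 ≈ 1.5138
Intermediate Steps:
n(k) = 0 (n(k) = -(-36)*0 = -9*0 = 0)
(44662 + X(-72))/(l(147, n(-12)) + 29371) = (44662 + (-22 - 1*(-72)))/(165 + 29371) = (44662 + (-22 + 72))/29536 = (44662 + 50)*(1/29536) = 44712*(1/29536) = 5589/3692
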